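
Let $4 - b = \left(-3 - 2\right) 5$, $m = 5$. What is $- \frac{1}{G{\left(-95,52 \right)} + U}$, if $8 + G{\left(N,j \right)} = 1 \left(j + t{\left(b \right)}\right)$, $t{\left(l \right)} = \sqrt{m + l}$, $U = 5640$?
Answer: $- \frac{2842}{16153911} + \frac{\sqrt{34}}{32307822} \approx -0.00017575$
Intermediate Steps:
$b = 29$ ($b = 4 - \left(-3 - 2\right) 5 = 4 - \left(-5\right) 5 = 4 - -25 = 4 + 25 = 29$)
$t{\left(l \right)} = \sqrt{5 + l}$
$G{\left(N,j \right)} = -8 + j + \sqrt{34}$ ($G{\left(N,j \right)} = -8 + 1 \left(j + \sqrt{5 + 29}\right) = -8 + 1 \left(j + \sqrt{34}\right) = -8 + \left(j + \sqrt{34}\right) = -8 + j + \sqrt{34}$)
$- \frac{1}{G{\left(-95,52 \right)} + U} = - \frac{1}{\left(-8 + 52 + \sqrt{34}\right) + 5640} = - \frac{1}{\left(44 + \sqrt{34}\right) + 5640} = - \frac{1}{5684 + \sqrt{34}}$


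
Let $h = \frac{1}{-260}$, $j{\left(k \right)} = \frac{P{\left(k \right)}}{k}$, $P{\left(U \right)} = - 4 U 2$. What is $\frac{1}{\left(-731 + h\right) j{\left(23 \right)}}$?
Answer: $\frac{65}{380122} \approx 0.000171$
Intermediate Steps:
$P{\left(U \right)} = - 8 U$
$j{\left(k \right)} = -8$ ($j{\left(k \right)} = \frac{\left(-8\right) k}{k} = -8$)
$h = - \frac{1}{260} \approx -0.0038462$
$\frac{1}{\left(-731 + h\right) j{\left(23 \right)}} = \frac{1}{\left(-731 - \frac{1}{260}\right) \left(-8\right)} = \frac{1}{- \frac{190061}{260}} \left(- \frac{1}{8}\right) = \left(- \frac{260}{190061}\right) \left(- \frac{1}{8}\right) = \frac{65}{380122}$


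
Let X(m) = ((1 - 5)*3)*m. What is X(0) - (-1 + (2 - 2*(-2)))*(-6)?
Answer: 30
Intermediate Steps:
X(m) = -12*m (X(m) = (-4*3)*m = -12*m)
X(0) - (-1 + (2 - 2*(-2)))*(-6) = -12*0 - (-1 + (2 - 2*(-2)))*(-6) = 0 - (-1 + (2 + 4))*(-6) = 0 - (-1 + 6)*(-6) = 0 - 5*(-6) = 0 - 1*(-30) = 0 + 30 = 30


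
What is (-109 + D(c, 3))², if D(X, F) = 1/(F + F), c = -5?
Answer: 426409/36 ≈ 11845.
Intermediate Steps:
D(X, F) = 1/(2*F)
(-109 + D(c, 3))² = (-109 + (½)/3)² = (-109 + (½)*(⅓))² = (-109 + ⅙)² = (-653/6)² = 426409/36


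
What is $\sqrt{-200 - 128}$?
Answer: $2 i \sqrt{82} \approx 18.111 i$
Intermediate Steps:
$\sqrt{-200 - 128} = \sqrt{-328} = 2 i \sqrt{82}$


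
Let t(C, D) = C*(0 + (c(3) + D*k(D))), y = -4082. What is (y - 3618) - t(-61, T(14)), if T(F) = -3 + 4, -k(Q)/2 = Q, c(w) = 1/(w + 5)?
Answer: -62515/8 ≈ -7814.4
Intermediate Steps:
c(w) = 1/(5 + w)
k(Q) = -2*Q
T(F) = 1
t(C, D) = C*(⅛ - 2*D²) (t(C, D) = C*(0 + (1/(5 + 3) + D*(-2*D))) = C*(0 + (1/8 - 2*D²)) = C*(0 + (⅛ - 2*D²)) = C*(⅛ - 2*D²))
(y - 3618) - t(-61, T(14)) = (-4082 - 3618) - (-61)*(1 - 16*1²)/8 = -7700 - (-61)*(1 - 16*1)/8 = -7700 - (-61)*(1 - 16)/8 = -7700 - (-61)*(-15)/8 = -7700 - 1*915/8 = -7700 - 915/8 = -62515/8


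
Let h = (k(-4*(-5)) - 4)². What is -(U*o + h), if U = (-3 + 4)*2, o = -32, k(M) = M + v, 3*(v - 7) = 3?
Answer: -512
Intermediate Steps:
v = 8 (v = 7 + (⅓)*3 = 7 + 1 = 8)
k(M) = 8 + M (k(M) = M + 8 = 8 + M)
h = 576 (h = ((8 - 4*(-5)) - 4)² = ((8 + 20) - 4)² = (28 - 4)² = 24² = 576)
U = 2 (U = 1*2 = 2)
-(U*o + h) = -(2*(-32) + 576) = -(-64 + 576) = -1*512 = -512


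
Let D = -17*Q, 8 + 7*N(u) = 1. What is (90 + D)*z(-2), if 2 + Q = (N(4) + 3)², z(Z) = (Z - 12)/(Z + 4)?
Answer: -392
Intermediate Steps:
N(u) = -1 (N(u) = -8/7 + (⅐)*1 = -8/7 + ⅐ = -1)
z(Z) = (-12 + Z)/(4 + Z)
Q = 2 (Q = -2 + (-1 + 3)² = -2 + 2² = -2 + 4 = 2)
D = -34 (D = -17*2 = -34)
(90 + D)*z(-2) = (90 - 34)*((-12 - 2)/(4 - 2)) = 56*(-14/2) = 56*((½)*(-14)) = 56*(-7) = -392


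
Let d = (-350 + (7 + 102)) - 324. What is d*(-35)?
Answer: 19775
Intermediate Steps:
d = -565 (d = (-350 + 109) - 324 = -241 - 324 = -565)
d*(-35) = -565*(-35) = 19775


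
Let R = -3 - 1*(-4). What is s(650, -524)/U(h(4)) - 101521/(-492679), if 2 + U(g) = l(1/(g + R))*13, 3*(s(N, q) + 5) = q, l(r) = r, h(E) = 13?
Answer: 3722324179/22170555 ≈ 167.90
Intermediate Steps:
R = 1 (R = -3 + 4 = 1)
s(N, q) = -5 + q/3
U(g) = -2 + 13/(1 + g) (U(g) = -2 + 13/(g + 1) = -2 + 13/(1 + g))
s(650, -524)/U(h(4)) - 101521/(-492679) = (-5 + (1/3)*(-524))/(((11 - 2*13)/(1 + 13))) - 101521/(-492679) = (-5 - 524/3)/(((11 - 26)/14)) - 101521*(-1/492679) = -539/(3*((1/14)*(-15))) + 101521/492679 = -539/(3*(-15/14)) + 101521/492679 = -539/3*(-14/15) + 101521/492679 = 7546/45 + 101521/492679 = 3722324179/22170555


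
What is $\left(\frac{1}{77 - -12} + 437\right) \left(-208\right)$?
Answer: $- \frac{8089952}{89} \approx -90898.0$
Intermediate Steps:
$\left(\frac{1}{77 - -12} + 437\right) \left(-208\right) = \left(\frac{1}{77 + 12} + 437\right) \left(-208\right) = \left(\frac{1}{89} + 437\right) \left(-208\right) = \frac{38894}{89} \left(-208\right) = - \frac{8089952}{89}$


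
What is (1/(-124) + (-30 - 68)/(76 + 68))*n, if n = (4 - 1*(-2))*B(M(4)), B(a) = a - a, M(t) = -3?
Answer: 0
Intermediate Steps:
B(a) = 0
n = 0 (n = (4 - 1*(-2))*0 = (4 + 2)*0 = 6*0 = 0)
(1/(-124) + (-30 - 68)/(76 + 68))*n = (1/(-124) + (-30 - 68)/(76 + 68))*0 = (-1/124 - 98/144)*0 = (-1/124 - 98*1/144)*0 = (-1/124 - 49/72)*0 = -1537/2232*0 = 0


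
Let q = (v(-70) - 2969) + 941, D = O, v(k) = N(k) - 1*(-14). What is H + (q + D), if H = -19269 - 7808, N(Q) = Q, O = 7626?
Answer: -21535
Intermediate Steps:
v(k) = 14 + k (v(k) = k - 1*(-14) = k + 14 = 14 + k)
D = 7626
q = -2084 (q = ((14 - 70) - 2969) + 941 = (-56 - 2969) + 941 = -3025 + 941 = -2084)
H = -27077
H + (q + D) = -27077 + (-2084 + 7626) = -27077 + 5542 = -21535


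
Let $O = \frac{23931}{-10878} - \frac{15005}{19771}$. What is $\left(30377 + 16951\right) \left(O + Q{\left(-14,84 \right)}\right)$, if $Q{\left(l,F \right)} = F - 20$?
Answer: $\frac{6091414198224}{2108519} \approx 2.889 \cdot 10^{6}$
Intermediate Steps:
$Q{\left(l,F \right)} = -20 + F$
$O = - \frac{212121397}{71689646}$ ($O = 23931 \left(- \frac{1}{10878}\right) - \frac{15005}{19771} = - \frac{7977}{3626} - \frac{15005}{19771} = - \frac{212121397}{71689646} \approx -2.9589$)
$\left(30377 + 16951\right) \left(O + Q{\left(-14,84 \right)}\right) = \left(30377 + 16951\right) \left(- \frac{212121397}{71689646} + \left(-20 + 84\right)\right) = 47328 \left(- \frac{212121397}{71689646} + 64\right) = 47328 \cdot \frac{4376015947}{71689646} = \frac{6091414198224}{2108519}$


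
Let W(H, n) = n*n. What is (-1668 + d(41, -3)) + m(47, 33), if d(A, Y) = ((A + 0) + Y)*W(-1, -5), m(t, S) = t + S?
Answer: -638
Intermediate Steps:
m(t, S) = S + t
W(H, n) = n²
d(A, Y) = 25*A + 25*Y (d(A, Y) = ((A + 0) + Y)*(-5)² = (A + Y)*25 = 25*A + 25*Y)
(-1668 + d(41, -3)) + m(47, 33) = (-1668 + (25*41 + 25*(-3))) + (33 + 47) = (-1668 + (1025 - 75)) + 80 = (-1668 + 950) + 80 = -718 + 80 = -638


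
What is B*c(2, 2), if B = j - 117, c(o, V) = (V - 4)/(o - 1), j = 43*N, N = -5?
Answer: 664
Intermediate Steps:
j = -215 (j = 43*(-5) = -215)
c(o, V) = (-4 + V)/(-1 + o)
B = -332 (B = -215 - 117 = -332)
B*c(2, 2) = -332*(-4 + 2)/(-1 + 2) = -332*(-2)/1 = -332*(-2) = 664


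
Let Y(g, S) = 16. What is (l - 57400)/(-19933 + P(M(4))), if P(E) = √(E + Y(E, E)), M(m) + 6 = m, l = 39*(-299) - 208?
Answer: 1380738977/397324475 + 69269*√14/397324475 ≈ 3.4757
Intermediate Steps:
l = -11869 (l = -11661 - 208 = -11869)
M(m) = -6 + m
P(E) = √(16 + E) (P(E) = √(E + 16) = √(16 + E))
(l - 57400)/(-19933 + P(M(4))) = (-11869 - 57400)/(-19933 + √(16 + (-6 + 4))) = -69269/(-19933 + √(16 - 2)) = -69269/(-19933 + √14)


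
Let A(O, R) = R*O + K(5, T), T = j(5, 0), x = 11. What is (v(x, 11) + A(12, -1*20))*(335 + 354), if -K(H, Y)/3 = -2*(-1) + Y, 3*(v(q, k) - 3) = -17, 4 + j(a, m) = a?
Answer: -520195/3 ≈ -1.7340e+5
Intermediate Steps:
j(a, m) = -4 + a
T = 1 (T = -4 + 5 = 1)
v(q, k) = -8/3 (v(q, k) = 3 + (⅓)*(-17) = 3 - 17/3 = -8/3)
K(H, Y) = -6 - 3*Y (K(H, Y) = -3*(-2*(-1) + Y) = -3*(2 + Y) = -6 - 3*Y)
A(O, R) = -9 + O*R (A(O, R) = R*O + (-6 - 3*1) = O*R + (-6 - 3) = O*R - 9 = -9 + O*R)
(v(x, 11) + A(12, -1*20))*(335 + 354) = (-8/3 + (-9 + 12*(-1*20)))*(335 + 354) = (-8/3 + (-9 + 12*(-20)))*689 = (-8/3 + (-9 - 240))*689 = (-8/3 - 249)*689 = -755/3*689 = -520195/3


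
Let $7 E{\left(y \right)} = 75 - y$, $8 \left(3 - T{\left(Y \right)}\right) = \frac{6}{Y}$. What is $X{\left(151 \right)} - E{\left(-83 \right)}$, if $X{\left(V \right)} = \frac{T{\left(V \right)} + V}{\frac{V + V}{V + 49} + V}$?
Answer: $- \frac{347581083}{16120307} \approx -21.562$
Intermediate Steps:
$T{\left(Y \right)} = 3 - \frac{3}{4 Y}$ ($T{\left(Y \right)} = 3 - \frac{6 \frac{1}{Y}}{8} = 3 - \frac{3}{4 Y}$)
$X{\left(V \right)} = \frac{3 + V - \frac{3}{4 V}}{V + \frac{2 V}{49 + V}}$ ($X{\left(V \right)} = \frac{\left(3 - \frac{3}{4 V}\right) + V}{\frac{V + V}{V + 49} + V} = \frac{3 + V - \frac{3}{4 V}}{\frac{2 V}{49 + V} + V} = \frac{3 + V - \frac{3}{4 V}}{V + \frac{2 V}{49 + V}}$)
$E{\left(y \right)} = \frac{75}{7} - \frac{y}{7}$ ($E{\left(y \right)} = \frac{75 - y}{7} = \frac{75}{7} - \frac{y}{7}$)
$X{\left(151 \right)} - E{\left(-83 \right)} = \frac{-147 + 4 \cdot 151^{3} + 208 \cdot 151^{2} + 585 \cdot 151}{4 \cdot 22801 \left(51 + 151\right)} - \left(\frac{75}{7} - - \frac{83}{7}\right) = \frac{1}{4} \cdot \frac{1}{22801} \cdot \frac{1}{202} \left(-147 + 4 \cdot 3442951 + 208 \cdot 22801 + 88335\right) - \left(\frac{75}{7} + \frac{83}{7}\right) = \frac{1}{4} \cdot \frac{1}{22801} \cdot \frac{1}{202} \left(-147 + 13771804 + 4742608 + 88335\right) - \frac{158}{7} = \frac{1}{4} \cdot \frac{1}{22801} \cdot \frac{1}{202} \cdot 18602600 - \frac{158}{7} = \frac{2325325}{2302901} - \frac{158}{7} = - \frac{347581083}{16120307}$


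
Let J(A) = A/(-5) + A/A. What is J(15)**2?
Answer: 4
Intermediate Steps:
J(A) = 1 - A/5 (J(A) = A*(-1/5) + 1 = -A/5 + 1 = 1 - A/5)
J(15)**2 = (1 - 1/5*15)**2 = (1 - 3)**2 = (-2)**2 = 4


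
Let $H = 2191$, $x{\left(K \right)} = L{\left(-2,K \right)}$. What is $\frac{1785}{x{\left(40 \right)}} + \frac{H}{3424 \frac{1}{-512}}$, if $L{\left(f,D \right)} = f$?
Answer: $- \frac{261107}{214} \approx -1220.1$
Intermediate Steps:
$x{\left(K \right)} = -2$
$\frac{1785}{x{\left(40 \right)}} + \frac{H}{3424 \frac{1}{-512}} = \frac{1785}{-2} + \frac{2191}{3424 \frac{1}{-512}} = 1785 \left(- \frac{1}{2}\right) + \frac{2191}{3424 \left(- \frac{1}{512}\right)} = - \frac{1785}{2} + \frac{2191}{- \frac{107}{16}} = - \frac{1785}{2} + 2191 \left(- \frac{16}{107}\right) = - \frac{1785}{2} - \frac{35056}{107} = - \frac{261107}{214}$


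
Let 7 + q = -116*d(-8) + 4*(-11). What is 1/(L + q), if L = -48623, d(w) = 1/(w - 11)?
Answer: -19/924690 ≈ -2.0547e-5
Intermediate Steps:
d(w) = 1/(-11 + w)
q = -853/19 (q = -7 + (-116/(-11 - 8) + 4*(-11)) = -7 + (-116/(-19) - 44) = -7 + (-116*(-1/19) - 44) = -7 + (116/19 - 44) = -7 - 720/19 = -853/19 ≈ -44.895)
1/(L + q) = 1/(-48623 - 853/19) = 1/(-924690/19) = -19/924690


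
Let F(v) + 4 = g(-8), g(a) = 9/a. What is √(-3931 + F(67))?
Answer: I*√62978/4 ≈ 62.739*I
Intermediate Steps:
F(v) = -41/8 (F(v) = -4 + 9/(-8) = -4 + 9*(-⅛) = -4 - 9/8 = -41/8)
√(-3931 + F(67)) = √(-3931 - 41/8) = √(-31489/8) = I*√62978/4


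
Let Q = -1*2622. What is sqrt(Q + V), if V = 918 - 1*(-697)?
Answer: I*sqrt(1007) ≈ 31.733*I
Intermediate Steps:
Q = -2622
V = 1615 (V = 918 + 697 = 1615)
sqrt(Q + V) = sqrt(-2622 + 1615) = sqrt(-1007) = I*sqrt(1007)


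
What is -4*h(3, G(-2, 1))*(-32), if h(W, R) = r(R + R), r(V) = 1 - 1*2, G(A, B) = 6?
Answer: -128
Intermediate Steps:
r(V) = -1 (r(V) = 1 - 2 = -1)
h(W, R) = -1
-4*h(3, G(-2, 1))*(-32) = -4*(-1)*(-32) = 4*(-32) = -128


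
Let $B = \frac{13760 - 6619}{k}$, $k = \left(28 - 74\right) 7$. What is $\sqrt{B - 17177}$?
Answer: $\frac{i \sqrt{1783279470}}{322} \approx 131.15 i$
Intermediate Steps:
$k = -322$ ($k = \left(-46\right) 7 = -322$)
$B = - \frac{7141}{322}$ ($B = \frac{13760 - 6619}{-322} = 7141 \left(- \frac{1}{322}\right) = - \frac{7141}{322} \approx -22.177$)
$\sqrt{B - 17177} = \sqrt{- \frac{7141}{322} - 17177} = \sqrt{- \frac{5538135}{322}} = \frac{i \sqrt{1783279470}}{322}$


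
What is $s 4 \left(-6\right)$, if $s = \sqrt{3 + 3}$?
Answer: $- 24 \sqrt{6} \approx -58.788$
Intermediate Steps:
$s = \sqrt{6} \approx 2.4495$
$s 4 \left(-6\right) = \sqrt{6} \cdot 4 \left(-6\right) = 4 \sqrt{6} \left(-6\right) = - 24 \sqrt{6}$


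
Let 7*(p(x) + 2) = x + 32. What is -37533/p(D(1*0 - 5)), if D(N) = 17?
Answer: -37533/5 ≈ -7506.6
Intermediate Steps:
p(x) = 18/7 + x/7 (p(x) = -2 + (x + 32)/7 = -2 + (32 + x)/7 = -2 + (32/7 + x/7) = 18/7 + x/7)
-37533/p(D(1*0 - 5)) = -37533/(18/7 + (1/7)*17) = -37533/(18/7 + 17/7) = -37533/5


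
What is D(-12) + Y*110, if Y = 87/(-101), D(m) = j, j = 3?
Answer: -9267/101 ≈ -91.752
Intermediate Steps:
D(m) = 3
Y = -87/101 (Y = 87*(-1/101) = -87/101 ≈ -0.86139)
D(-12) + Y*110 = 3 - 87/101*110 = 3 - 9570/101 = -9267/101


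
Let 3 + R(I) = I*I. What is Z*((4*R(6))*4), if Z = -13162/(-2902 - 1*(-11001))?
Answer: -6949536/8099 ≈ -858.07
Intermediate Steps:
R(I) = -3 + I² (R(I) = -3 + I*I = -3 + I²)
Z = -13162/8099 (Z = -13162/(-2902 + 11001) = -13162/8099 ≈ -1.6251)
Z*((4*R(6))*4) = -13162*4*(-3 + 6²)*4/8099 = -13162*4*(-3 + 36)*4/8099 = -13162*4*33*4/8099 = -1737384*4/8099 = -13162/8099*528 = -6949536/8099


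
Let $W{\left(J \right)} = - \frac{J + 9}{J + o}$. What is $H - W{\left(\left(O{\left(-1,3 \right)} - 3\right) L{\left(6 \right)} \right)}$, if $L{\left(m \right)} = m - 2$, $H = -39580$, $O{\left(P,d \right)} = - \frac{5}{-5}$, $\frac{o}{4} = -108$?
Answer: $- \frac{17415201}{440} \approx -39580.0$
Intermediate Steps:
$o = -432$ ($o = 4 \left(-108\right) = -432$)
$O{\left(P,d \right)} = 1$ ($O{\left(P,d \right)} = \left(-5\right) \left(- \frac{1}{5}\right) = 1$)
$L{\left(m \right)} = -2 + m$ ($L{\left(m \right)} = m - 2 = -2 + m$)
$W{\left(J \right)} = - \frac{9 + J}{-432 + J}$ ($W{\left(J \right)} = - \frac{J + 9}{J - 432} = - \frac{9 + J}{-432 + J}$)
$H - W{\left(\left(O{\left(-1,3 \right)} - 3\right) L{\left(6 \right)} \right)} = -39580 - \frac{-9 - \left(1 - 3\right) \left(-2 + 6\right)}{-432 + \left(1 - 3\right) \left(-2 + 6\right)} = -39580 - \frac{-9 - \left(-2\right) 4}{-432 - 8} = -39580 - \frac{-9 - -8}{-432 - 8} = -39580 - \frac{-9 + 8}{-440} = -39580 - \left(- \frac{1}{440}\right) \left(-1\right) = -39580 - \frac{1}{440} = - \frac{17415201}{440}$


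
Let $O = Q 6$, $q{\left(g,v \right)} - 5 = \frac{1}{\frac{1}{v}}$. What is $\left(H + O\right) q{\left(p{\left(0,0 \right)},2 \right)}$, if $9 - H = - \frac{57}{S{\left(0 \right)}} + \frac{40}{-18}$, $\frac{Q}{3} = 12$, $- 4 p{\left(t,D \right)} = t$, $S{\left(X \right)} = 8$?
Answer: $\frac{118111}{72} \approx 1640.4$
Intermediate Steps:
$p{\left(t,D \right)} = - \frac{t}{4}$
$Q = 36$ ($Q = 3 \cdot 12 = 36$)
$H = \frac{1321}{72}$ ($H = 9 - \left(- \frac{57}{8} + \frac{40}{-18}\right) = 9 - \left(\left(-57\right) \frac{1}{8} + 40 \left(- \frac{1}{18}\right)\right) = 9 - \left(- \frac{57}{8} - \frac{20}{9}\right) = 9 - - \frac{673}{72} = 9 + \frac{673}{72} = \frac{1321}{72} \approx 18.347$)
$q{\left(g,v \right)} = 5 + v$ ($q{\left(g,v \right)} = 5 + \frac{1}{\frac{1}{v}} = 5 + v$)
$O = 216$ ($O = 36 \cdot 6 = 216$)
$\left(H + O\right) q{\left(p{\left(0,0 \right)},2 \right)} = \left(\frac{1321}{72} + 216\right) \left(5 + 2\right) = \frac{16873}{72} \cdot 7 = \frac{118111}{72}$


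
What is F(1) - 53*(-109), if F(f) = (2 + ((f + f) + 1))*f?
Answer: 5782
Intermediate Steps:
F(f) = f*(3 + 2*f) (F(f) = (2 + (2*f + 1))*f = (2 + (1 + 2*f))*f = (3 + 2*f)*f = f*(3 + 2*f))
F(1) - 53*(-109) = 1*(3 + 2*1) - 53*(-109) = 1*(3 + 2) + 5777 = 1*5 + 5777 = 5 + 5777 = 5782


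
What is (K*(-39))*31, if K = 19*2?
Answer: -45942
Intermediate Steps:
K = 38
(K*(-39))*31 = (38*(-39))*31 = -1482*31 = -45942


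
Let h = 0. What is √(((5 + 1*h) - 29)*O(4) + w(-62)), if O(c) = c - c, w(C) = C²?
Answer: 62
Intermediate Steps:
O(c) = 0
√(((5 + 1*h) - 29)*O(4) + w(-62)) = √(((5 + 1*0) - 29)*0 + (-62)²) = √(((5 + 0) - 29)*0 + 3844) = √((5 - 29)*0 + 3844) = √(-24*0 + 3844) = √(0 + 3844) = √3844 = 62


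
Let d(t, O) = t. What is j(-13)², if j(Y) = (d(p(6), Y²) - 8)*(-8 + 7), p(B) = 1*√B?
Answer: (8 - √6)² ≈ 30.808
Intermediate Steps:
p(B) = √B
j(Y) = 8 - √6 (j(Y) = (√6 - 8)*(-8 + 7) = (-8 + √6)*(-1) = 8 - √6)
j(-13)² = (8 - √6)²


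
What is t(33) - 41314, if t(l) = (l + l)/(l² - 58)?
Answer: -42594668/1031 ≈ -41314.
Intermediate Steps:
t(l) = 2*l/(-58 + l²) (t(l) = (2*l)/(-58 + l²) = 2*l/(-58 + l²))
t(33) - 41314 = 2*33/(-58 + 33²) - 41314 = 2*33/(-58 + 1089) - 41314 = 2*33/1031 - 41314 = 2*33*(1/1031) - 41314 = 66/1031 - 41314 = -42594668/1031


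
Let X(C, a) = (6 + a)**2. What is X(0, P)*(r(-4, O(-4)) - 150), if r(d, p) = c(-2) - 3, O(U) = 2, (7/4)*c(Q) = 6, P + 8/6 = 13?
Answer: -980341/21 ≈ -46683.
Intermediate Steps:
P = 35/3 (P = -4/3 + 13 = 35/3 ≈ 11.667)
c(Q) = 24/7 (c(Q) = (4/7)*6 = 24/7)
r(d, p) = 3/7 (r(d, p) = 24/7 - 3 = 3/7)
X(0, P)*(r(-4, O(-4)) - 150) = (6 + 35/3)**2*(3/7 - 150) = (53/3)**2*(-1047/7) = (2809/9)*(-1047/7) = -980341/21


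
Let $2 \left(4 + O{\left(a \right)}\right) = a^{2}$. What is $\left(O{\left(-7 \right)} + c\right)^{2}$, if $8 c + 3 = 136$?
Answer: $\frac{88209}{64} \approx 1378.3$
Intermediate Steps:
$c = \frac{133}{8}$ ($c = - \frac{3}{8} + \frac{1}{8} \cdot 136 = - \frac{3}{8} + 17 = \frac{133}{8} \approx 16.625$)
$O{\left(a \right)} = -4 + \frac{a^{2}}{2}$
$\left(O{\left(-7 \right)} + c\right)^{2} = \left(\left(-4 + \frac{\left(-7\right)^{2}}{2}\right) + \frac{133}{8}\right)^{2} = \left(\left(-4 + \frac{1}{2} \cdot 49\right) + \frac{133}{8}\right)^{2} = \left(\left(-4 + \frac{49}{2}\right) + \frac{133}{8}\right)^{2} = \left(\frac{41}{2} + \frac{133}{8}\right)^{2} = \left(\frac{297}{8}\right)^{2} = \frac{88209}{64}$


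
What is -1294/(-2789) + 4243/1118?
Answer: 13280419/3118102 ≈ 4.2591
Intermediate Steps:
-1294/(-2789) + 4243/1118 = -1294*(-1/2789) + 4243*(1/1118) = 1294/2789 + 4243/1118 = 13280419/3118102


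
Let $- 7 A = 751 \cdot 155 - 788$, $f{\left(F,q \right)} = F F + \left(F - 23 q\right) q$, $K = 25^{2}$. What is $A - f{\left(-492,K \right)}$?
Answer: $\frac{63233060}{7} \approx 9.0333 \cdot 10^{6}$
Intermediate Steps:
$K = 625$
$f{\left(F,q \right)} = F^{2} + q \left(F - 23 q\right)$
$A = - \frac{115617}{7}$ ($A = - \frac{751 \cdot 155 - 788}{7} = - \frac{116405 - 788}{7} = \left(- \frac{1}{7}\right) 115617 = - \frac{115617}{7} \approx -16517.0$)
$A - f{\left(-492,K \right)} = - \frac{115617}{7} - \left(\left(-492\right)^{2} - 23 \cdot 625^{2} - 307500\right) = - \frac{115617}{7} - \left(242064 - 8984375 - 307500\right) = - \frac{115617}{7} - -9049811 = - \frac{115617}{7} + 9049811 = \frac{63233060}{7}$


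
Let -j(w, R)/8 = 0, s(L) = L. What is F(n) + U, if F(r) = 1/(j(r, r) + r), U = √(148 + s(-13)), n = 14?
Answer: 1/14 + 3*√15 ≈ 11.690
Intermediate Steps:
j(w, R) = 0 (j(w, R) = -8*0 = 0)
U = 3*√15 (U = √(148 - 13) = √135 = 3*√15 ≈ 11.619)
F(r) = 1/r (F(r) = 1/(0 + r) = 1/r)
F(n) + U = 1/14 + 3*√15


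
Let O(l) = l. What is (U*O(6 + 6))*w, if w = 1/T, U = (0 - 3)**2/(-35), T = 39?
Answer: -36/455 ≈ -0.079121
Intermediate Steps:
U = -9/35 (U = (-3)**2*(-1/35) = 9*(-1/35) = -9/35 ≈ -0.25714)
w = 1/39 ≈ 0.025641
(U*O(6 + 6))*w = -9*(6 + 6)/35*(1/39) = -9/35*12*(1/39) = -108/35*1/39 = -36/455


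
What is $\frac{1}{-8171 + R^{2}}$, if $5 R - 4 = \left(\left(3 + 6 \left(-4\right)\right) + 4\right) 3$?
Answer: $- \frac{25}{202066} \approx -0.00012372$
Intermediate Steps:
$R = - \frac{47}{5}$ ($R = \frac{4}{5} + \frac{\left(\left(3 + 6 \left(-4\right)\right) + 4\right) 3}{5} = \frac{4}{5} + \frac{\left(\left(3 - 24\right) + 4\right) 3}{5} = \frac{4}{5} + \frac{\left(-21 + 4\right) 3}{5} = \frac{4}{5} + \frac{\left(-17\right) 3}{5} = \frac{4}{5} + \frac{1}{5} \left(-51\right) = \frac{4}{5} - \frac{51}{5} = - \frac{47}{5} \approx -9.4$)
$\frac{1}{-8171 + R^{2}} = \frac{1}{-8171 + \left(- \frac{47}{5}\right)^{2}} = \frac{1}{-8171 + \frac{2209}{25}} = \frac{1}{- \frac{202066}{25}} = - \frac{25}{202066}$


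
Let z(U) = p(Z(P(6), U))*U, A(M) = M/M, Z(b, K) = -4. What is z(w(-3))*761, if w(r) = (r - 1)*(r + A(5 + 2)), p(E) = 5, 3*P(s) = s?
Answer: 30440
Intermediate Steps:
P(s) = s/3
A(M) = 1
w(r) = (1 + r)*(-1 + r) (w(r) = (r - 1)*(r + 1) = (-1 + r)*(1 + r) = (1 + r)*(-1 + r))
z(U) = 5*U
z(w(-3))*761 = (5*(-1 + (-3)**2))*761 = (5*(-1 + 9))*761 = (5*8)*761 = 40*761 = 30440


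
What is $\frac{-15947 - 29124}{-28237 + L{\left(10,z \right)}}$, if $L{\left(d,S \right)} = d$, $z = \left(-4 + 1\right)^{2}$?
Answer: $\frac{45071}{28227} \approx 1.5967$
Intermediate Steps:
$z = 9$ ($z = \left(-3\right)^{2} = 9$)
$\frac{-15947 - 29124}{-28237 + L{\left(10,z \right)}} = \frac{-15947 - 29124}{-28237 + 10} = \frac{-15947 - 29124}{-28227} = \left(-45071\right) \left(- \frac{1}{28227}\right) = \frac{45071}{28227}$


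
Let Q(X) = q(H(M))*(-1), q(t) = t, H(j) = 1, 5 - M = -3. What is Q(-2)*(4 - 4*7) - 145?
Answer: -121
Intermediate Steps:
M = 8 (M = 5 - 1*(-3) = 5 + 3 = 8)
Q(X) = -1 (Q(X) = 1*(-1) = -1)
Q(-2)*(4 - 4*7) - 145 = -(4 - 4*7) - 145 = -(4 - 28) - 145 = -1*(-24) - 145 = 24 - 145 = -121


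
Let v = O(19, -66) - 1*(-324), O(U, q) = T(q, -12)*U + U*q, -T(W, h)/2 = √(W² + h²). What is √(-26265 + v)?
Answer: √(-27195 - 1140*√5) ≈ 172.46*I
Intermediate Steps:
T(W, h) = -2*√(W² + h²)
O(U, q) = U*q - 2*U*√(144 + q²) (O(U, q) = (-2*√(q² + (-12)²))*U + U*q = (-2*√(q² + 144))*U + U*q = (-2*√(144 + q²))*U + U*q = -2*U*√(144 + q²) + U*q = U*q - 2*U*√(144 + q²))
v = -930 - 1140*√5 (v = 19*(-66 - 2*√(144 + (-66)²)) - 1*(-324) = 19*(-66 - 2*√(144 + 4356)) + 324 = 19*(-66 - 60*√5) + 324 = (-1254 - 1140*√5) + 324 = -930 - 1140*√5 ≈ -3479.1)
√(-26265 + v) = √(-26265 + (-930 - 1140*√5)) = √(-27195 - 1140*√5)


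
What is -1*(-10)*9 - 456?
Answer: -366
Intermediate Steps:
-1*(-10)*9 - 456 = 10*9 - 456 = 90 - 456 = -366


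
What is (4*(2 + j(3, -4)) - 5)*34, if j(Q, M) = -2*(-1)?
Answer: 374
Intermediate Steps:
j(Q, M) = 2
(4*(2 + j(3, -4)) - 5)*34 = (4*(2 + 2) - 5)*34 = (4*4 - 5)*34 = (16 - 5)*34 = 11*34 = 374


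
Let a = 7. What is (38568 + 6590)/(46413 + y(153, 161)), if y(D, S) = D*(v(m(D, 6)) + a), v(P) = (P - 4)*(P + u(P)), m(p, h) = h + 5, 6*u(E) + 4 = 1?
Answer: 90316/117459 ≈ 0.76892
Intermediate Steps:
u(E) = -½ (u(E) = -⅔ + (⅙)*1 = -⅔ + ⅙ = -½)
m(p, h) = 5 + h
v(P) = (-4 + P)*(-½ + P) (v(P) = (P - 4)*(P - ½) = (-4 + P)*(-½ + P))
y(D, S) = 161*D/2 (y(D, S) = D*((2 + (5 + 6)² - 9*(5 + 6)/2) + 7) = D*((2 + 11² - 9/2*11) + 7) = D*((2 + 121 - 99/2) + 7) = D*(147/2 + 7) = D*(161/2) = 161*D/2)
(38568 + 6590)/(46413 + y(153, 161)) = (38568 + 6590)/(46413 + (161/2)*153) = 45158/(46413 + 24633/2) = 45158/(117459/2) = 45158*(2/117459) = 90316/117459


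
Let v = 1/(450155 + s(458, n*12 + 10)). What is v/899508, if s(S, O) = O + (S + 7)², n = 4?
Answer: 1/599466312504 ≈ 1.6681e-12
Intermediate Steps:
s(S, O) = O + (7 + S)²
v = 1/666438 (v = 1/(450155 + ((4*12 + 10) + (7 + 458)²)) = 1/(450155 + ((48 + 10) + 465²)) = 1/(450155 + (58 + 216225)) = 1/(450155 + 216283) = 1/666438 ≈ 1.5005e-6)
v/899508 = (1/666438)/899508 = (1/666438)*(1/899508) = 1/599466312504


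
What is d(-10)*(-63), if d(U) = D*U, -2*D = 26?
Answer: -8190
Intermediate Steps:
D = -13 (D = -½*26 = -13)
d(U) = -13*U
d(-10)*(-63) = -13*(-10)*(-63) = 130*(-63) = -8190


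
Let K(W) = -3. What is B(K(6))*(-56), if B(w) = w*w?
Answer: -504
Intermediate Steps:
B(w) = w**2
B(K(6))*(-56) = (-3)**2*(-56) = 9*(-56) = -504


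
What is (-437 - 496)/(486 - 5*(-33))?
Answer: -311/217 ≈ -1.4332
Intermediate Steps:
(-437 - 496)/(486 - 5*(-33)) = -933/(486 + 165) = -933/651 = -933*1/651 = -311/217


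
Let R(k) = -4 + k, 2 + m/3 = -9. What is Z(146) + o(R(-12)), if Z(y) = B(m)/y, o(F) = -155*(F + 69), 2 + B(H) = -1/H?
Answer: -39579935/4818 ≈ -8215.0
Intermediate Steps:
m = -33 (m = -6 + 3*(-9) = -6 - 27 = -33)
B(H) = -2 - 1/H
o(F) = -10695 - 155*F (o(F) = -155*(69 + F) = -10695 - 155*F)
Z(y) = -65/(33*y) (Z(y) = (-2 - 1/(-33))/y = (-2 - 1*(-1/33))/y = (-2 + 1/33)/y = -65/(33*y))
Z(146) + o(R(-12)) = -65/33/146 + (-10695 - 155*(-4 - 12)) = -65/33*1/146 + (-10695 - 155*(-16)) = -65/4818 + (-10695 + 2480) = -65/4818 - 8215 = -39579935/4818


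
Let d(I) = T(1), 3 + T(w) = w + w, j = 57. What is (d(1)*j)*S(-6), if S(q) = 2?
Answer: -114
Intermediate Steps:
T(w) = -3 + 2*w (T(w) = -3 + (w + w) = -3 + 2*w)
d(I) = -1 (d(I) = -3 + 2*1 = -3 + 2 = -1)
(d(1)*j)*S(-6) = -1*57*2 = -57*2 = -114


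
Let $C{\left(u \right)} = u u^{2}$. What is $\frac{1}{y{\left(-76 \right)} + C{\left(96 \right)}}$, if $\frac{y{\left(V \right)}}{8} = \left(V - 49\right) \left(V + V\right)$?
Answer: $\frac{1}{1036736} \approx 9.6457 \cdot 10^{-7}$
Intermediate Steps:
$C{\left(u \right)} = u^{3}$
$y{\left(V \right)} = 16 V \left(-49 + V\right)$ ($y{\left(V \right)} = 8 \left(V - 49\right) \left(V + V\right) = 8 \left(-49 + V\right) 2 V = 8 \cdot 2 V \left(-49 + V\right) = 16 V \left(-49 + V\right)$)
$\frac{1}{y{\left(-76 \right)} + C{\left(96 \right)}} = \frac{1}{16 \left(-76\right) \left(-49 - 76\right) + 96^{3}} = \frac{1}{16 \left(-76\right) \left(-125\right) + 884736} = \frac{1}{152000 + 884736} = \frac{1}{1036736}$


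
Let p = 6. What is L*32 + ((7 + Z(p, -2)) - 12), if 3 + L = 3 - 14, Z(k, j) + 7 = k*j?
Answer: -472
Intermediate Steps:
Z(k, j) = -7 + j*k (Z(k, j) = -7 + k*j = -7 + j*k)
L = -14 (L = -3 + (3 - 14) = -3 - 11 = -14)
L*32 + ((7 + Z(p, -2)) - 12) = -14*32 + ((7 + (-7 - 2*6)) - 12) = -448 + ((7 + (-7 - 12)) - 12) = -448 + ((7 - 19) - 12) = -448 + (-12 - 12) = -448 - 24 = -472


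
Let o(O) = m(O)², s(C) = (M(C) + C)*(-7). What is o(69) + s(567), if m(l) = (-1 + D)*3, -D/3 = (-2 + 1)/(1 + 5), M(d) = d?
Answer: -31743/4 ≈ -7935.8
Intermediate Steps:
D = ½ (D = -3*(-2 + 1)/(1 + 5) = -(-3)/6 = -3*(-⅙) = ½ ≈ 0.50000)
s(C) = -14*C (s(C) = (C + C)*(-7) = (2*C)*(-7) = -14*C)
m(l) = -3/2 (m(l) = (-1 + ½)*3 = -½*3 = -3/2)
o(O) = 9/4 (o(O) = (-3/2)² = 9/4)
o(69) + s(567) = 9/4 - 14*567 = 9/4 - 7938 = -31743/4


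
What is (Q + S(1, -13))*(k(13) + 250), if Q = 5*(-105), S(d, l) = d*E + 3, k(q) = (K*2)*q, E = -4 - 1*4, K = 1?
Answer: -146280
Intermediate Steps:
E = -8 (E = -4 - 4 = -8)
k(q) = 2*q (k(q) = (1*2)*q = 2*q)
S(d, l) = 3 - 8*d (S(d, l) = d*(-8) + 3 = -8*d + 3 = 3 - 8*d)
Q = -525
(Q + S(1, -13))*(k(13) + 250) = (-525 + (3 - 8*1))*(2*13 + 250) = (-525 + (3 - 8))*(26 + 250) = (-525 - 5)*276 = -530*276 = -146280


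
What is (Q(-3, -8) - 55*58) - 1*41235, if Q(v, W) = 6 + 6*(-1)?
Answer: -44425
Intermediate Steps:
Q(v, W) = 0 (Q(v, W) = 6 - 6 = 0)
(Q(-3, -8) - 55*58) - 1*41235 = (0 - 55*58) - 1*41235 = (0 - 3190) - 41235 = -3190 - 41235 = -44425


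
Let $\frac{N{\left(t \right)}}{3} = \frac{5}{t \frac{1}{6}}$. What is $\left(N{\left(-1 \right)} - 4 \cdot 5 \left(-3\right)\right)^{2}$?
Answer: $900$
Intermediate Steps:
$N{\left(t \right)} = \frac{90}{t}$ ($N{\left(t \right)} = 3 \frac{5}{t \frac{1}{6}} = 3 \frac{5}{\frac{1}{6} t} = 3 \cdot 5 \frac{6}{t} = 3 \frac{30}{t} = \frac{90}{t}$)
$\left(N{\left(-1 \right)} - 4 \cdot 5 \left(-3\right)\right)^{2} = \left(\frac{90}{-1} - 4 \cdot 5 \left(-3\right)\right)^{2} = \left(90 \left(-1\right) - -60\right)^{2} = \left(-90 + 60\right)^{2} = \left(-30\right)^{2} = 900$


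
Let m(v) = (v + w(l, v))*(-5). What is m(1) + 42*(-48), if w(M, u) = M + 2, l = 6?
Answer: -2061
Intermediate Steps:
w(M, u) = 2 + M
m(v) = -40 - 5*v (m(v) = (v + (2 + 6))*(-5) = (v + 8)*(-5) = (8 + v)*(-5) = -40 - 5*v)
m(1) + 42*(-48) = (-40 - 5*1) + 42*(-48) = (-40 - 5) - 2016 = -45 - 2016 = -2061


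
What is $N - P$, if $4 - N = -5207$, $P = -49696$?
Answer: $54907$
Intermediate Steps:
$N = 5211$ ($N = 4 - -5207 = 4 + 5207 = 5211$)
$N - P = 5211 - -49696 = 5211 + 49696 = 54907$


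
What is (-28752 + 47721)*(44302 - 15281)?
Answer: 550499349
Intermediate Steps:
(-28752 + 47721)*(44302 - 15281) = 18969*29021 = 550499349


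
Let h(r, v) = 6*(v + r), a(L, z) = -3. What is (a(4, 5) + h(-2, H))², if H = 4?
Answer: 81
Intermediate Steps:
h(r, v) = 6*r + 6*v (h(r, v) = 6*(r + v) = 6*r + 6*v)
(a(4, 5) + h(-2, H))² = (-3 + (6*(-2) + 6*4))² = (-3 + (-12 + 24))² = (-3 + 12)² = 9² = 81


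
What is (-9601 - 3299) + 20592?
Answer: 7692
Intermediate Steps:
(-9601 - 3299) + 20592 = -12900 + 20592 = 7692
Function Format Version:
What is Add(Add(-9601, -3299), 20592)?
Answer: 7692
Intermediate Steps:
Add(Add(-9601, -3299), 20592) = Add(-12900, 20592) = 7692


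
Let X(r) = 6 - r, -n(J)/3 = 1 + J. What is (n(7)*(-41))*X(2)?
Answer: 3936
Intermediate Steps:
n(J) = -3 - 3*J (n(J) = -3*(1 + J) = -3 - 3*J)
(n(7)*(-41))*X(2) = ((-3 - 3*7)*(-41))*(6 - 1*2) = ((-3 - 21)*(-41))*(6 - 2) = -24*(-41)*4 = 984*4 = 3936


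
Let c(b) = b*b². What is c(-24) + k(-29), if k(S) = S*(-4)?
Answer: -13708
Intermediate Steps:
k(S) = -4*S
c(b) = b³
c(-24) + k(-29) = (-24)³ - 4*(-29) = -13824 + 116 = -13708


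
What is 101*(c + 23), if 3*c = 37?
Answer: 10706/3 ≈ 3568.7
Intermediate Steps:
c = 37/3 (c = (⅓)*37 = 37/3 ≈ 12.333)
101*(c + 23) = 101*(37/3 + 23) = 101*(106/3) = 10706/3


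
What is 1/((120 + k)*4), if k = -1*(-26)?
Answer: 1/584 ≈ 0.0017123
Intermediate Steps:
k = 26
1/((120 + k)*4) = 1/((120 + 26)*4) = 1/(146*4) = 1/584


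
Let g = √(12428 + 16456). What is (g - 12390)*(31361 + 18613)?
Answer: -619177860 + 99948*√7221 ≈ -6.1068e+8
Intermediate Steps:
g = 2*√7221 (g = √28884 = 2*√7221 ≈ 169.95)
(g - 12390)*(31361 + 18613) = (2*√7221 - 12390)*(31361 + 18613) = (-12390 + 2*√7221)*49974 = -619177860 + 99948*√7221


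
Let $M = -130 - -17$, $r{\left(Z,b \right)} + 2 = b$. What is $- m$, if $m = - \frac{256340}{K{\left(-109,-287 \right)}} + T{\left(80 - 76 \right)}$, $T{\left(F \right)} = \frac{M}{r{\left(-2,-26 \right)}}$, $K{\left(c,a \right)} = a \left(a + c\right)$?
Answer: $- \frac{202327}{113652} \approx -1.7802$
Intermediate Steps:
$r{\left(Z,b \right)} = -2 + b$
$M = -113$ ($M = -130 + 17 = -113$)
$T{\left(F \right)} = \frac{113}{28}$ ($T{\left(F \right)} = - \frac{113}{-2 - 26} = - \frac{113}{-28} = \left(-113\right) \left(- \frac{1}{28}\right) = \frac{113}{28}$)
$m = \frac{202327}{113652}$ ($m = - \frac{256340}{\left(-287\right) \left(-287 - 109\right)} + \frac{113}{28} = - \frac{256340}{\left(-287\right) \left(-396\right)} + \frac{113}{28} = - \frac{256340}{113652} + \frac{113}{28} = \left(-256340\right) \frac{1}{113652} + \frac{113}{28} = - \frac{9155}{4059} + \frac{113}{28} = \frac{202327}{113652} \approx 1.7802$)
$- m = \left(-1\right) \frac{202327}{113652} = - \frac{202327}{113652}$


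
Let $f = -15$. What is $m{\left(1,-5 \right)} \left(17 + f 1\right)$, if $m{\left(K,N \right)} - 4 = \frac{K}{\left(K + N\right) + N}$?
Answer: $\frac{70}{9} \approx 7.7778$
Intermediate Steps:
$m{\left(K,N \right)} = 4 + \frac{K}{K + 2 N}$ ($m{\left(K,N \right)} = 4 + \frac{K}{\left(K + N\right) + N} = 4 + \frac{K}{K + 2 N}$)
$m{\left(1,-5 \right)} \left(17 + f 1\right) = \frac{5 \cdot 1 + 8 \left(-5\right)}{1 + 2 \left(-5\right)} \left(17 - 15\right) = \frac{5 - 40}{1 - 10} \left(17 - 15\right) = \frac{1}{-9} \left(-35\right) 2 = \left(- \frac{1}{9}\right) \left(-35\right) 2 = \frac{35}{9} \cdot 2 = \frac{70}{9}$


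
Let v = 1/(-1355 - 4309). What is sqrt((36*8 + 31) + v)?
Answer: sqrt(639612510)/1416 ≈ 17.861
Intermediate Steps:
v = -1/5664 (v = 1/(-5664) = -1/5664 ≈ -0.00017655)
sqrt((36*8 + 31) + v) = sqrt((36*8 + 31) - 1/5664) = sqrt((288 + 31) - 1/5664) = sqrt(319 - 1/5664) = sqrt(1806815/5664) = sqrt(639612510)/1416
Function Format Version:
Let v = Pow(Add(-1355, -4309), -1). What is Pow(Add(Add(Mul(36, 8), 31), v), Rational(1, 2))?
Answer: Mul(Rational(1, 1416), Pow(639612510, Rational(1, 2))) ≈ 17.861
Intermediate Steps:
v = Rational(-1, 5664) (v = Pow(-5664, -1) = Rational(-1, 5664) ≈ -0.00017655)
Pow(Add(Add(Mul(36, 8), 31), v), Rational(1, 2)) = Pow(Add(Add(Mul(36, 8), 31), Rational(-1, 5664)), Rational(1, 2)) = Pow(Add(Add(288, 31), Rational(-1, 5664)), Rational(1, 2)) = Pow(Add(319, Rational(-1, 5664)), Rational(1, 2)) = Pow(Rational(1806815, 5664), Rational(1, 2)) = Mul(Rational(1, 1416), Pow(639612510, Rational(1, 2)))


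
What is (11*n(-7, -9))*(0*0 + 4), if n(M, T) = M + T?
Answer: -704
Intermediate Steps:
(11*n(-7, -9))*(0*0 + 4) = (11*(-7 - 9))*(0*0 + 4) = (11*(-16))*(0 + 4) = -176*4 = -704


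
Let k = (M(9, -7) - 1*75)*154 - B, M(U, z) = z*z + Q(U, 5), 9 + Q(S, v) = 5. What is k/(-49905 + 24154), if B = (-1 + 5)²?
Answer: 4636/25751 ≈ 0.18003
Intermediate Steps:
Q(S, v) = -4 (Q(S, v) = -9 + 5 = -4)
M(U, z) = -4 + z² (M(U, z) = z*z - 4 = z² - 4 = -4 + z²)
B = 16 (B = 4² = 16)
k = -4636 (k = ((-4 + (-7)²) - 1*75)*154 - 1*16 = ((-4 + 49) - 75)*154 - 16 = (45 - 75)*154 - 16 = -30*154 - 16 = -4620 - 16 = -4636)
k/(-49905 + 24154) = -4636/(-49905 + 24154) = -4636/(-25751) = -4636*(-1/25751) = 4636/25751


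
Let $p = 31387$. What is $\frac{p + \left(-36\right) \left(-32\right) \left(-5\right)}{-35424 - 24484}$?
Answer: $- \frac{25627}{59908} \approx -0.42777$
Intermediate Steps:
$\frac{p + \left(-36\right) \left(-32\right) \left(-5\right)}{-35424 - 24484} = \frac{31387 + \left(-36\right) \left(-32\right) \left(-5\right)}{-35424 - 24484} = \frac{31387 + 1152 \left(-5\right)}{-59908} = \left(31387 - 5760\right) \left(- \frac{1}{59908}\right) = 25627 \left(- \frac{1}{59908}\right) = - \frac{25627}{59908}$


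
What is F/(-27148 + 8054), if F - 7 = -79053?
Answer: 39523/9547 ≈ 4.1398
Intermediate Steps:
F = -79046 (F = 7 - 79053 = -79046)
F/(-27148 + 8054) = -79046/(-27148 + 8054) = -79046/(-19094) = -79046*(-1/19094) = 39523/9547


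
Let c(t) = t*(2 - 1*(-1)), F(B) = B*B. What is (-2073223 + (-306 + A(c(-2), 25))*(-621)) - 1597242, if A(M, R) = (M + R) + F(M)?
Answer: -3514594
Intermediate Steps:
F(B) = B²
c(t) = 3*t (c(t) = t*(2 + 1) = t*3 = 3*t)
A(M, R) = M + R + M² (A(M, R) = (M + R) + M² = M + R + M²)
(-2073223 + (-306 + A(c(-2), 25))*(-621)) - 1597242 = (-2073223 + (-306 + (3*(-2) + 25 + (3*(-2))²))*(-621)) - 1597242 = (-2073223 + (-306 + (-6 + 25 + (-6)²))*(-621)) - 1597242 = (-2073223 + (-306 + (-6 + 25 + 36))*(-621)) - 1597242 = (-2073223 + (-306 + 55)*(-621)) - 1597242 = (-2073223 - 251*(-621)) - 1597242 = (-2073223 + 155871) - 1597242 = -1917352 - 1597242 = -3514594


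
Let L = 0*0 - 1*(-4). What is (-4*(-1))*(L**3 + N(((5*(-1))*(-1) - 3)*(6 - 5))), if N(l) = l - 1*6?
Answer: 240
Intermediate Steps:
L = 4 (L = 0 + 4 = 4)
N(l) = -6 + l (N(l) = l - 6 = -6 + l)
(-4*(-1))*(L**3 + N(((5*(-1))*(-1) - 3)*(6 - 5))) = (-4*(-1))*(4**3 + (-6 + ((5*(-1))*(-1) - 3)*(6 - 5))) = 4*(64 + (-6 + (-5*(-1) - 3)*1)) = 4*(64 + (-6 + (5 - 3)*1)) = 4*(64 + (-6 + 2*1)) = 4*(64 + (-6 + 2)) = 4*(64 - 4) = 4*60 = 240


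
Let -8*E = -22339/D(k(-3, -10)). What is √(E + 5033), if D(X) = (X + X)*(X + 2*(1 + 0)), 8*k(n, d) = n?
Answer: √4170309/39 ≈ 52.362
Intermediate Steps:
k(n, d) = n/8
D(X) = 2*X*(2 + X) (D(X) = (2*X)*(X + 2*1) = (2*X)*(X + 2) = (2*X)*(2 + X) = 2*X*(2 + X))
E = -89356/39 (E = -(-22339)/(8*(2*((⅛)*(-3))*(2 + (⅛)*(-3)))) = -(-22339)/(8*(2*(-3/8)*(2 - 3/8))) = -(-22339)/(8*(2*(-3/8)*(13/8))) = -(-22339)/(8*(-39/32)) = -(-22339)*(-32)/(8*39) = -⅛*714848/39 = -89356/39 ≈ -2291.2)
√(E + 5033) = √(-89356/39 + 5033) = √(106931/39) = √4170309/39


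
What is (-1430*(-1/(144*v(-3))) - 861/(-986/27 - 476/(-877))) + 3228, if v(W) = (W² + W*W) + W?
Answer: 299245098437/92001960 ≈ 3252.6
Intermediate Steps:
v(W) = W + 2*W² (v(W) = (W² + W²) + W = 2*W² + W = W + 2*W²)
(-1430*(-1/(144*v(-3))) - 861/(-986/27 - 476/(-877))) + 3228 = (-1430*1/(432*(1 + 2*(-3))) - 861/(-986/27 - 476/(-877))) + 3228 = (-1430*1/(432*(1 - 6)) - 861/(-986*1/27 - 476*(-1/877))) + 3228 = (-1430/((-(-432)*(-5))) - 861/(-986/27 + 476/877)) + 3228 = (-1430/((-144*15)) - 861/(-851870/23679)) + 3228 = (-1430/(-2160) - 861*(-23679/851870)) + 3228 = (-1430*(-1/2160) + 20387619/851870) + 3228 = (143/216 + 20387619/851870) + 3228 = 2262771557/92001960 + 3228 = 299245098437/92001960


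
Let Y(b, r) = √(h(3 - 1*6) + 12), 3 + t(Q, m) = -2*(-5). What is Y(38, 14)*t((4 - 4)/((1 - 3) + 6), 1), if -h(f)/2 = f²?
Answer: 7*I*√6 ≈ 17.146*I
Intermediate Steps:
h(f) = -2*f²
t(Q, m) = 7 (t(Q, m) = -3 - 2*(-5) = -3 + 10 = 7)
Y(b, r) = I*√6 (Y(b, r) = √(-2*(3 - 1*6)² + 12) = √(-2*(3 - 6)² + 12) = √(-2*(-3)² + 12) = √(-2*9 + 12) = √(-18 + 12) = √(-6) = I*√6)
Y(38, 14)*t((4 - 4)/((1 - 3) + 6), 1) = (I*√6)*7 = 7*I*√6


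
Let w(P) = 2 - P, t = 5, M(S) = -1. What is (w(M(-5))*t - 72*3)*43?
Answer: -8643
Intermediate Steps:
(w(M(-5))*t - 72*3)*43 = ((2 - 1*(-1))*5 - 72*3)*43 = ((2 + 1)*5 - 216)*43 = (3*5 - 216)*43 = (15 - 216)*43 = -201*43 = -8643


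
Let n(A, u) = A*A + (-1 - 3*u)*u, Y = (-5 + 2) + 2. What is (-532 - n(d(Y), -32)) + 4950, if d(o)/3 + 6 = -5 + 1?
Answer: 6558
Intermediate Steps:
Y = -1 (Y = -3 + 2 = -1)
d(o) = -30 (d(o) = -18 + 3*(-5 + 1) = -18 + 3*(-4) = -18 - 12 = -30)
n(A, u) = A**2 + u*(-1 - 3*u)
(-532 - n(d(Y), -32)) + 4950 = (-532 - ((-30)**2 - 1*(-32) - 3*(-32)**2)) + 4950 = (-532 - (900 + 32 - 3*1024)) + 4950 = (-532 - (900 + 32 - 3072)) + 4950 = (-532 - 1*(-2140)) + 4950 = (-532 + 2140) + 4950 = 1608 + 4950 = 6558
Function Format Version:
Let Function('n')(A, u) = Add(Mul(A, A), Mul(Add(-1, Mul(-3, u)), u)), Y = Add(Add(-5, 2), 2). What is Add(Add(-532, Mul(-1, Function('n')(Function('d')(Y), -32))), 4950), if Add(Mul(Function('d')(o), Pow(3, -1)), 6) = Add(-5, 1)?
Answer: 6558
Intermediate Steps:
Y = -1 (Y = Add(-3, 2) = -1)
Function('d')(o) = -30 (Function('d')(o) = Add(-18, Mul(3, Add(-5, 1))) = Add(-18, Mul(3, -4)) = Add(-18, -12) = -30)
Function('n')(A, u) = Add(Pow(A, 2), Mul(u, Add(-1, Mul(-3, u))))
Add(Add(-532, Mul(-1, Function('n')(Function('d')(Y), -32))), 4950) = Add(Add(-532, Mul(-1, Add(Pow(-30, 2), Mul(-1, -32), Mul(-3, Pow(-32, 2))))), 4950) = Add(Add(-532, Mul(-1, Add(900, 32, Mul(-3, 1024)))), 4950) = Add(Add(-532, Mul(-1, Add(900, 32, -3072))), 4950) = Add(Add(-532, Mul(-1, -2140)), 4950) = Add(Add(-532, 2140), 4950) = Add(1608, 4950) = 6558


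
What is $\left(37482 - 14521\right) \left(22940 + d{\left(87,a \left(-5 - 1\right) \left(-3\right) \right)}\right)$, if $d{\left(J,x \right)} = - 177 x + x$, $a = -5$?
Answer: $890427580$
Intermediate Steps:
$d{\left(J,x \right)} = - 176 x$
$\left(37482 - 14521\right) \left(22940 + d{\left(87,a \left(-5 - 1\right) \left(-3\right) \right)}\right) = \left(37482 - 14521\right) \left(22940 - 176 - 5 \left(-5 - 1\right) \left(-3\right)\right) = 22961 \left(22940 - 176 - 5 \left(-5 - 1\right) \left(-3\right)\right) = 22961 \left(22940 - 176 \left(-5\right) \left(-6\right) \left(-3\right)\right) = 22961 \left(22940 - 176 \cdot 30 \left(-3\right)\right) = 22961 \left(22940 - -15840\right) = 22961 \left(22940 + 15840\right) = 22961 \cdot 38780 = 890427580$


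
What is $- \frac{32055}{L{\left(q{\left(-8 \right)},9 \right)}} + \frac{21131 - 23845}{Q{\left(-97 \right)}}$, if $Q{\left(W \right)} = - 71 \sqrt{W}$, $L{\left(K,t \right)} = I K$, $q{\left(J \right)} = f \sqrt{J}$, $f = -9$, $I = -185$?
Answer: $\frac{i \left(- 1205016 \sqrt{97} + 14717519 \sqrt{2}\right)}{3057828} \approx 2.9255 i$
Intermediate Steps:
$q{\left(J \right)} = - 9 \sqrt{J}$
$L{\left(K,t \right)} = - 185 K$
$- \frac{32055}{L{\left(q{\left(-8 \right)},9 \right)}} + \frac{21131 - 23845}{Q{\left(-97 \right)}} = - \frac{32055}{\left(-185\right) \left(- 9 \sqrt{-8}\right)} + \frac{21131 - 23845}{\left(-71\right) \sqrt{-97}} = - \frac{32055}{\left(-185\right) \left(- 9 \cdot 2 i \sqrt{2}\right)} - \frac{2714}{\left(-71\right) i \sqrt{97}} = - \frac{32055}{\left(-185\right) \left(- 18 i \sqrt{2}\right)} - \frac{2714}{\left(-71\right) i \sqrt{97}} = - \frac{32055}{3330 i \sqrt{2}} - 2714 \frac{i \sqrt{97}}{6887} = - 32055 \left(- \frac{i \sqrt{2}}{6660}\right) - \frac{2714 i \sqrt{97}}{6887} = \frac{2137 i \sqrt{2}}{444} - \frac{2714 i \sqrt{97}}{6887} = - \frac{2714 i \sqrt{97}}{6887} + \frac{2137 i \sqrt{2}}{444}$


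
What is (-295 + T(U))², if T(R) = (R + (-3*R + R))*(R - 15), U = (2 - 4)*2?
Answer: 137641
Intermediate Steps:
U = -4 (U = -2*2 = -4)
T(R) = -R*(-15 + R) (T(R) = (R - 2*R)*(-15 + R) = (-R)*(-15 + R) = -R*(-15 + R))
(-295 + T(U))² = (-295 - 4*(15 - 1*(-4)))² = (-295 - 4*(15 + 4))² = (-295 - 4*19)² = (-295 - 76)² = (-371)² = 137641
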